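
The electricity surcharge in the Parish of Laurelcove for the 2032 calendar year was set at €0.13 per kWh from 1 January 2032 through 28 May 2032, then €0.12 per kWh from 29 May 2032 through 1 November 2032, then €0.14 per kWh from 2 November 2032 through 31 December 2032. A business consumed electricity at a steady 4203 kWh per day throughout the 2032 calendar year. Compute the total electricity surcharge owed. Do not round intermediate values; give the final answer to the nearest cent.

1 January – 28 May 2032: 149 days × 4203 kWh/day = 626,247 kWh at €0.13/kWh → €81412.11
29 May – 1 November 2032: 157 days × 4203 kWh/day = 659,871 kWh at €0.12/kWh → €79184.52
2 November – 31 December 2032: 60 days × 4203 kWh/day = 252,180 kWh at €0.14/kWh → €35305.20

€195901.83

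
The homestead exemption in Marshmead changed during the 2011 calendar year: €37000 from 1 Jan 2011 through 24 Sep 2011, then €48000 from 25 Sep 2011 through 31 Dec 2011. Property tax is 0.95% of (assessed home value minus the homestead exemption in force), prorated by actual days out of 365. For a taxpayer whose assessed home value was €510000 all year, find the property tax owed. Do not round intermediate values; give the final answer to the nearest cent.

€4465.44

1 Jan – 24 Sep 2011: 267 days, exemption €37000 → (€510000 − €37000) × 0.95% × 267/365 = €3287.0260
25 Sep – 31 Dec 2011: 98 days, exemption €48000 → (€510000 − €48000) × 0.95% × 98/365 = €1178.4164
Total = €4465.4425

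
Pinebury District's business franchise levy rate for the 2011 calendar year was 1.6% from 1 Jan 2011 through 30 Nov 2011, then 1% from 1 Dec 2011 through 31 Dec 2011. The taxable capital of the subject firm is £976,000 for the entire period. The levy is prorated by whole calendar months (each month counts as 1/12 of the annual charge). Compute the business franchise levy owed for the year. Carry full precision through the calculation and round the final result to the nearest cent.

£15,128.00

1 Jan – 30 Nov 2011: 11 months at 1.6% → £976,000 × 1.6% × 11/12 = £14,314.6667
1 Dec – 31 Dec 2011: 1 month at 1% → £976,000 × 1% × 1/12 = £813.3333
Total = £15,128.0000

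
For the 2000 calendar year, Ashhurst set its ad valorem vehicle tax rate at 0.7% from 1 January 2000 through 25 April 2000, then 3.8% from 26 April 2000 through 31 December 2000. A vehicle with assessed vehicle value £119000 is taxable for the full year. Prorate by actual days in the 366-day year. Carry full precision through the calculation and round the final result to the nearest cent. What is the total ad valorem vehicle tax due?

£3352.81

1 January – 25 April 2000: 116 days at 0.7% → £119000 × 0.7% × 116/366 = £264.0109
26 April – 31 December 2000: 250 days at 3.8% → £119000 × 3.8% × 250/366 = £3088.7978
Total = £3352.8087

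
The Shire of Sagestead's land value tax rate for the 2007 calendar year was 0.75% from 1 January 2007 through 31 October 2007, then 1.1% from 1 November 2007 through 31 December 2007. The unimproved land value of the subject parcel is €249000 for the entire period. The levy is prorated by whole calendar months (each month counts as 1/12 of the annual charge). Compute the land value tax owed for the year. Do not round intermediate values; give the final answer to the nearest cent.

€2012.75

1 January – 31 October 2007: 10 months at 0.75% → €249000 × 0.75% × 10/12 = €1556.2500
1 November – 31 December 2007: 2 months at 1.1% → €249000 × 1.1% × 2/12 = €456.5000
Total = €2012.7500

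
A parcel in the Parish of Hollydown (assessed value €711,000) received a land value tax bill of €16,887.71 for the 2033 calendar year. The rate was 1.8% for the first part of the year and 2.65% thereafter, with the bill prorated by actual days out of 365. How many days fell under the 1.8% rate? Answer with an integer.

118 days

Let d = days at the first rate; then 365 − d days at the second rate.
€711,000 × [1.8%·d + 2.65%·(365−d)] / 365 = €16,887.71
Solving gives d = 118, so the new rate took effect on April 29, 2033.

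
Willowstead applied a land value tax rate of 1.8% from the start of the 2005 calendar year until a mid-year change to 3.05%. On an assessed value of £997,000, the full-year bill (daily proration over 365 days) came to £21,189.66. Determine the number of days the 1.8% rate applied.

Let d = days at the first rate; then 365 − d days at the second rate.
£997,000 × [1.8%·d + 3.05%·(365−d)] / 365 = £21,189.66
Solving gives d = 270, so the new rate took effect on September 28, 2005.

270 days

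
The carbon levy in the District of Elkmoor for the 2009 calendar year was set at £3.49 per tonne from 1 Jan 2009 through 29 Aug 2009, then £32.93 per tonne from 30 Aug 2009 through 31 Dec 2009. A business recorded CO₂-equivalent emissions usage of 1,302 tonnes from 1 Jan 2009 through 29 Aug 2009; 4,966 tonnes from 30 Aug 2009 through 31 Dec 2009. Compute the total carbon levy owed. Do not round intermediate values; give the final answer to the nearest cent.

£168,074.36

1 Jan – 29 Aug 2009: 1,302 tonnes at £3.49/tonne → £4,543.98
30 Aug – 31 Dec 2009: 4,966 tonnes at £32.93/tonne → £163,530.38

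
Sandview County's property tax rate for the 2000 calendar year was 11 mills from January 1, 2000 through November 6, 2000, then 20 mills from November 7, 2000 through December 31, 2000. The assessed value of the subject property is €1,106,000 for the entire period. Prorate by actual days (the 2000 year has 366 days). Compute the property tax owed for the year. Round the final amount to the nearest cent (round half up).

€13,661.82

January 1 – November 6, 2000: 311 days at 11 mills → €1,106,000 × 1.1% × 311/366 = €10,337.7760
November 7 – December 31, 2000: 55 days at 20 mills → €1,106,000 × 2% × 55/366 = €3,324.0437
Total = €13,661.8197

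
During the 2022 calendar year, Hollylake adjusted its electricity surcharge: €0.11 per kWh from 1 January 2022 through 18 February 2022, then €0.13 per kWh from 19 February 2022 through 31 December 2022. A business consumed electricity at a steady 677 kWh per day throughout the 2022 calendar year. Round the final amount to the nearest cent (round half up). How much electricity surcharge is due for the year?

€31,460.19

1 January – 18 February 2022: 49 days × 677 kWh/day = 33,173 kWh at €0.11/kWh → €3,649.03
19 February – 31 December 2022: 316 days × 677 kWh/day = 213,932 kWh at €0.13/kWh → €27,811.16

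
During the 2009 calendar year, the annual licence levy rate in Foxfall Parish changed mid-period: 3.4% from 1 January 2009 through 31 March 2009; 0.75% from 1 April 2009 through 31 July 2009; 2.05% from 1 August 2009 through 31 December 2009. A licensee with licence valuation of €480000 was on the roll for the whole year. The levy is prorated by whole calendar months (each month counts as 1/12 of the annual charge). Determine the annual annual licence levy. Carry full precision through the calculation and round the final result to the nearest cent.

€9380.00

1 January – 31 March 2009: 3 months at 3.4% → €480000 × 3.4% × 3/12 = €4080.0000
1 April – 31 July 2009: 4 months at 0.75% → €480000 × 0.75% × 4/12 = €1200.0000
1 August – 31 December 2009: 5 months at 2.05% → €480000 × 2.05% × 5/12 = €4100.0000
Total = €9380.0000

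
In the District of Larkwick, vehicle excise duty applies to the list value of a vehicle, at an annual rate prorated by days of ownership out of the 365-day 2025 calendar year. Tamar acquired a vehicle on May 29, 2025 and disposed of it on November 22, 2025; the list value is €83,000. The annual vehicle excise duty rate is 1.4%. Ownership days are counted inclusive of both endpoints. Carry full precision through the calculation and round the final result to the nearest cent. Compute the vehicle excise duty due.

Days held (May 29 – November 22, 2025): 178 out of 365
Tax = €83,000 × 1.4% × 178/365 = €566.6740

€566.67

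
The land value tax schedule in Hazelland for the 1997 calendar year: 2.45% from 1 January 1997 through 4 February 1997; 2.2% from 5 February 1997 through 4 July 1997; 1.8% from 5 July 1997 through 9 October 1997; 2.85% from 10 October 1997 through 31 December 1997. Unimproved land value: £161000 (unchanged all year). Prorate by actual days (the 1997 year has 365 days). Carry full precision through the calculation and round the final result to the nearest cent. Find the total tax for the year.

£3647.42

1 January – 4 February 1997: 35 days at 2.45% → £161000 × 2.45% × 35/365 = £378.2397
5 February – 4 July 1997: 150 days at 2.2% → £161000 × 2.2% × 150/365 = £1455.6164
5 July – 9 October 1997: 97 days at 1.8% → £161000 × 1.8% × 97/365 = £770.1534
10 October – 31 December 1997: 83 days at 2.85% → £161000 × 2.85% × 83/365 = £1043.4123
Total = £3647.4219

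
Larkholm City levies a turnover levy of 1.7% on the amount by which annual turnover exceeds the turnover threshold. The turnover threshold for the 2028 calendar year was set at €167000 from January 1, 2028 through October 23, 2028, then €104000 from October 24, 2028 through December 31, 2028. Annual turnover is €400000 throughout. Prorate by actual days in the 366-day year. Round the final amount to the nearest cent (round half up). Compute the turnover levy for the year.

€4162.91

January 1 – October 23, 2028: 297 days, exemption €167000 → (€400000 − €167000) × 1.7% × 297/366 = €3214.2541
October 24 – December 31, 2028: 69 days, exemption €104000 → (€400000 − €104000) × 1.7% × 69/366 = €948.6557
Total = €4162.9098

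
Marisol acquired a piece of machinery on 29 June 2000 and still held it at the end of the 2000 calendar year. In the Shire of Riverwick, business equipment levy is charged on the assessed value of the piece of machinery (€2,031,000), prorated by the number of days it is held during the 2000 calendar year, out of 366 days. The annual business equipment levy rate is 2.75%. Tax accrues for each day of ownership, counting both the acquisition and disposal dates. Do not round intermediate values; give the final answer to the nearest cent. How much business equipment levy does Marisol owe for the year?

€28,384.06

Days held (29 June – 31 December 2000): 186 out of 366
Tax = €2,031,000 × 2.75% × 186/366 = €28,384.0574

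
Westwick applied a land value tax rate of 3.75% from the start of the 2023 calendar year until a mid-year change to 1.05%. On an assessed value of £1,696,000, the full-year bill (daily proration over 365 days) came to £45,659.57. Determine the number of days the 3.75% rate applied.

Let d = days at the first rate; then 365 − d days at the second rate.
£1,696,000 × [3.75%·d + 1.05%·(365−d)] / 365 = £45,659.57
Solving gives d = 222, so the new rate took effect on 11 Aug 2023.

222 days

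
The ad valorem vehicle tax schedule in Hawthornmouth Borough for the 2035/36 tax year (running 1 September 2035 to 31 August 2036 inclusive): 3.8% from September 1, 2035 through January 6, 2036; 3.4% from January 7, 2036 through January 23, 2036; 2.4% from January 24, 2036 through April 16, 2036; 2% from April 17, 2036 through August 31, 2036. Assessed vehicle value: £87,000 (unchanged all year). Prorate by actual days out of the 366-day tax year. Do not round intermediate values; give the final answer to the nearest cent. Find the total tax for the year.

£2,424.11

September 1, 2035 – January 6, 2036: 128 days at 3.8% → £87,000 × 3.8% × 128/366 = £1,156.1967
January 7 – January 23, 2036: 17 days at 3.4% → £87,000 × 3.4% × 17/366 = £137.3934
January 24 – April 16, 2036: 84 days at 2.4% → £87,000 × 2.4% × 84/366 = £479.2131
April 17 – August 31, 2036: 137 days at 2% → £87,000 × 2% × 137/366 = £651.3115
Total = £2,424.1148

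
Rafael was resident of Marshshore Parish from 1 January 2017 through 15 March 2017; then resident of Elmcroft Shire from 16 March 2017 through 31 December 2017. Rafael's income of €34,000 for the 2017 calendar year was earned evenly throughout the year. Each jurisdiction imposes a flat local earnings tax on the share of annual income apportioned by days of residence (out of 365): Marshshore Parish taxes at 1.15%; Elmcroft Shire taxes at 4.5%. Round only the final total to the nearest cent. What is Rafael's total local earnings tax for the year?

Marshshore Parish, 1 January – 15 March 2017: 74 days → €34,000 × 1.15% × 74/365 = €79.2712
Elmcroft Shire, 16 March – 31 December 2017: 291 days → €34,000 × 4.5% × 291/365 = €1,219.8082
Total = €1,299.0795

€1,299.08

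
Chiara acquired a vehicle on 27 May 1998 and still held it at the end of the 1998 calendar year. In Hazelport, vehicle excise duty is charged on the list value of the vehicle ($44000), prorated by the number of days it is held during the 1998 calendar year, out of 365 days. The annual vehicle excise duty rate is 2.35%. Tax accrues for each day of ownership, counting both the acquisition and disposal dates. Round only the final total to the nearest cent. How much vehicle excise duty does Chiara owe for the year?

Days held (27 May – 31 Dec 1998): 219 out of 365
Tax = $44000 × 2.35% × 219/365 = $620.4000

$620.40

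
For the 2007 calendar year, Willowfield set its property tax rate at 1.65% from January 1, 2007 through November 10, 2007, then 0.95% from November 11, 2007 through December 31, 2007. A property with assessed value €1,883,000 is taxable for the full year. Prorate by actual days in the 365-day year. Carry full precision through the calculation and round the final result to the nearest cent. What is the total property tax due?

January 1 – November 10, 2007: 314 days at 1.65% → €1,883,000 × 1.65% × 314/365 = €26,728.2822
November 11 – December 31, 2007: 51 days at 0.95% → €1,883,000 × 0.95% × 51/365 = €2,499.4890
Total = €29,227.7712

€29,227.77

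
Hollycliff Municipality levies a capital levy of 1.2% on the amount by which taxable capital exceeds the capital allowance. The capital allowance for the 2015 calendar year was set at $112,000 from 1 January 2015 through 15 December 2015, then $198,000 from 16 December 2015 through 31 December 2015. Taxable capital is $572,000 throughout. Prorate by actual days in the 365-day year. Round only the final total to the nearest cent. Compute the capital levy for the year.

1 January – 15 December 2015: 349 days, exemption $112,000 → ($572,000 − $112,000) × 1.2% × 349/365 = $5,278.0274
16 December – 31 December 2015: 16 days, exemption $198,000 → ($572,000 − $198,000) × 1.2% × 16/365 = $196.7342
Total = $5,474.7616

$5,474.76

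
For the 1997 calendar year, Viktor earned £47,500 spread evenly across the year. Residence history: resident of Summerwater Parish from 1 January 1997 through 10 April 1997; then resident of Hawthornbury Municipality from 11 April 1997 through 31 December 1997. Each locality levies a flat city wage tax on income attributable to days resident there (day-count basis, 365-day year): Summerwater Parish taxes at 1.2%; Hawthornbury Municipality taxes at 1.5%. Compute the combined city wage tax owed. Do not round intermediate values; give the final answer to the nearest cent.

Summerwater Parish, 1 January – 10 April 1997: 100 days → £47,500 × 1.2% × 100/365 = £156.1644
Hawthornbury Municipality, 11 April – 31 December 1997: 265 days → £47,500 × 1.5% × 265/365 = £517.2945
Total = £673.4589

£673.46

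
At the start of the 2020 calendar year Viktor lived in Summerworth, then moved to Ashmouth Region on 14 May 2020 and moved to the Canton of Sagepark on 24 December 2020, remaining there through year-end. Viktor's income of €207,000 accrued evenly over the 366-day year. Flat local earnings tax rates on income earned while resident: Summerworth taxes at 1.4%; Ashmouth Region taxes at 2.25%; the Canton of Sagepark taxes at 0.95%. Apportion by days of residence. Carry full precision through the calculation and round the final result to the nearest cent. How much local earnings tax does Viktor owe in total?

Summerworth, 1 January – 13 May 2020: 134 days → €207,000 × 1.4% × 134/366 = €1,061.0164
Ashmouth Region, 14 May – 23 December 2020: 224 days → €207,000 × 2.25% × 224/366 = €2,850.4918
The Canton of Sagepark, 24 December – 31 December 2020: 8 days → €207,000 × 0.95% × 8/366 = €42.9836
Total = €3,954.4918

€3,954.49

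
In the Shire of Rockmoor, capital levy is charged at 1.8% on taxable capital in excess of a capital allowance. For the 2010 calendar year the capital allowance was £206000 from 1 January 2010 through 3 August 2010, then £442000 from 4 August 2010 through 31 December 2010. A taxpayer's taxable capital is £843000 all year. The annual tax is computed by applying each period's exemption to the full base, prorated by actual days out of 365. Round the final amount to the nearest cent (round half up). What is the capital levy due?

£9720.25

1 January – 3 August 2010: 215 days, exemption £206000 → (£843000 − £206000) × 1.8% × 215/365 = £6753.9452
4 August – 31 December 2010: 150 days, exemption £442000 → (£843000 − £442000) × 1.8% × 150/365 = £2966.3014
Total = £9720.2466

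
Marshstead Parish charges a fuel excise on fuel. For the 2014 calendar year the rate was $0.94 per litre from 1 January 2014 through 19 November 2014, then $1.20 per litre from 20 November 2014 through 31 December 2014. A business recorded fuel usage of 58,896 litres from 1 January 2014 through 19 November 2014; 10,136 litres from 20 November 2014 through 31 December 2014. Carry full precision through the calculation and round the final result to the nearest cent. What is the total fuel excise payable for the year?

1 January – 19 November 2014: 58,896 litres at $0.94/litre → $55,362.24
20 November – 31 December 2014: 10,136 litres at $1.20/litre → $12,163.20

$67,525.44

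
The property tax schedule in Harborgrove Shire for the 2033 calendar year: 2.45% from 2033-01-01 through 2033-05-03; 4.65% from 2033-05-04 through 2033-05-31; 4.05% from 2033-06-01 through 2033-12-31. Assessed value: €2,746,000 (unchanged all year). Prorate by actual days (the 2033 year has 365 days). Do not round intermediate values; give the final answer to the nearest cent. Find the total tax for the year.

€97,671.08

2033-01-01 to 2033-05-03: 123 days at 2.45% → €2,746,000 × 2.45% × 123/365 = €22,671.4274
2033-05-04 to 2033-05-31: 28 days at 4.65% → €2,746,000 × 4.65% × 28/365 = €9,795.3205
2033-06-01 to 2033-12-31: 214 days at 4.05% → €2,746,000 × 4.05% × 214/365 = €65,204.3342
Total = €97,671.0822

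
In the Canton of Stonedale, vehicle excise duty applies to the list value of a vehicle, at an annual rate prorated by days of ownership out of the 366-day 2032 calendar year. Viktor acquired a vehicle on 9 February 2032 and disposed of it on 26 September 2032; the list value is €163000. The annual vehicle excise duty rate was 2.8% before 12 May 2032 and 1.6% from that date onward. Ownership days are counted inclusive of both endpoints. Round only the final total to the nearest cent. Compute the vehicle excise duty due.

9 February – 11 May 2032: 93 days at 2.8% → €163000 × 2.8% × 93/366 = €1159.7049
12 May – 26 September 2032: 138 days at 1.6% → €163000 × 1.6% × 138/366 = €983.3443
Total = €2143.0492

€2143.05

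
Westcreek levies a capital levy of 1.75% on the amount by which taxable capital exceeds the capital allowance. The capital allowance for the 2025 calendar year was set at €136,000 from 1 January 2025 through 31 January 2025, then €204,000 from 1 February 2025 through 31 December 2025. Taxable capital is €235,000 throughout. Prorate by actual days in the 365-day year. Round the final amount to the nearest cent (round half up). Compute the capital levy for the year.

€643.57

1 January – 31 January 2025: 31 days, exemption €136,000 → (€235,000 − €136,000) × 1.75% × 31/365 = €147.1438
1 February – 31 December 2025: 334 days, exemption €204,000 → (€235,000 − €204,000) × 1.75% × 334/365 = €496.4247
Total = €643.5685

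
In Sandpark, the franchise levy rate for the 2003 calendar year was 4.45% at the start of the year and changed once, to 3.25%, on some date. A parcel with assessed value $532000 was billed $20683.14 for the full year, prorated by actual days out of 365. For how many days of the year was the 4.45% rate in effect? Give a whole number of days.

194 days

Let d = days at the first rate; then 365 − d days at the second rate.
$532000 × [4.45%·d + 3.25%·(365−d)] / 365 = $20683.14
Solving gives d = 194, so the new rate took effect on 14 July 2003.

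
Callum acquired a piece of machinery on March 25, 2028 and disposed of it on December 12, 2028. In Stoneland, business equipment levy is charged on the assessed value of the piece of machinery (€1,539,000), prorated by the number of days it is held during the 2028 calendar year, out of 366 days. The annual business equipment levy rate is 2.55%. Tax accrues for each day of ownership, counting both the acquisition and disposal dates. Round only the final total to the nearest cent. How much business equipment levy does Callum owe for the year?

Days held (March 25 – December 12, 2028): 263 out of 366
Tax = €1,539,000 × 2.55% × 263/366 = €28,200.2828

€28,200.28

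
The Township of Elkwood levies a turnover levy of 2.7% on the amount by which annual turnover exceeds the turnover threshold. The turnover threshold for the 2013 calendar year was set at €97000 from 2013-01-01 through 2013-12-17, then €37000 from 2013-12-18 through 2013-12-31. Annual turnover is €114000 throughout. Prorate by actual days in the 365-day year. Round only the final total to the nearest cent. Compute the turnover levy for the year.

€521.14

2013-01-01 to 2013-12-17: 351 days, exemption €97000 → (€114000 − €97000) × 2.7% × 351/365 = €441.3945
2013-12-18 to 2013-12-31: 14 days, exemption €37000 → (€114000 − €37000) × 2.7% × 14/365 = €79.7425
Total = €521.1370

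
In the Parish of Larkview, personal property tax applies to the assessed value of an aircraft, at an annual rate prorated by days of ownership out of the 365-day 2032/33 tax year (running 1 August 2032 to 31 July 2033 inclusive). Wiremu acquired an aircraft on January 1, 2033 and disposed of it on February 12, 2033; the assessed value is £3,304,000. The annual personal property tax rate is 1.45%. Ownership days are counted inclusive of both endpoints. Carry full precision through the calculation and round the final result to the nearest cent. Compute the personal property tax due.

Days held (January 1 – February 12, 2033): 43 out of 365
Tax = £3,304,000 × 1.45% × 43/365 = £5,643.9562

£5,643.96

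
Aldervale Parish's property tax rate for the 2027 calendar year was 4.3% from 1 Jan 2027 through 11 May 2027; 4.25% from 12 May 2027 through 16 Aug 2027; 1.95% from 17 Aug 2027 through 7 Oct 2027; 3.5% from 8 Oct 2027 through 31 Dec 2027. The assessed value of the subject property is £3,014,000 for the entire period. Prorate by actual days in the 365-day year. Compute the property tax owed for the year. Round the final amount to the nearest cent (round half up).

£113,495.68

1 Jan – 11 May 2027: 131 days at 4.3% → £3,014,000 × 4.3% × 131/365 = £46,514.6904
12 May – 16 Aug 2027: 97 days at 4.25% → £3,014,000 × 4.25% × 97/365 = £34,041.6849
17 Aug – 7 Oct 2027: 52 days at 1.95% → £3,014,000 × 1.95% × 52/365 = £8,373.1397
8 Oct – 31 Dec 2027: 85 days at 3.5% → £3,014,000 × 3.5% × 85/365 = £24,566.1644
Total = £113,495.6795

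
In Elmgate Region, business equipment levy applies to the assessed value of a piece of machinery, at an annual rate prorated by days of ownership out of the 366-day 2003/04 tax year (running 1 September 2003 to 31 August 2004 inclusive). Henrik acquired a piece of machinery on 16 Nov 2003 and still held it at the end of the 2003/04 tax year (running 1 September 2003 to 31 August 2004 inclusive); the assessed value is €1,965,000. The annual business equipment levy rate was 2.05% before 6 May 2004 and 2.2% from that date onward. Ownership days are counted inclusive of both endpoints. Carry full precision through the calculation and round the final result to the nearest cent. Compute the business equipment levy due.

€32,868.11

16 Nov 2003 – 5 May 2004: 172 days at 2.05% → €1,965,000 × 2.05% × 172/366 = €18,930.5738
6 May – 31 Aug 2004: 118 days at 2.2% → €1,965,000 × 2.2% × 118/366 = €13,937.5410
Total = €32,868.1148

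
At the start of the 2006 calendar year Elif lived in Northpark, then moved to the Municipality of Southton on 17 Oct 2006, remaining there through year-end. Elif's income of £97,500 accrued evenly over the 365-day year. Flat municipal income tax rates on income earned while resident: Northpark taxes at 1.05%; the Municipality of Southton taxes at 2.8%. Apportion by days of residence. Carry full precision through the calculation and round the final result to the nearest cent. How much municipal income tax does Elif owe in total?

£1,379.02

Northpark, 1 Jan – 16 Oct 2006: 289 days → £97,500 × 1.05% × 289/365 = £810.5856
The Municipality of Southton, 17 Oct – 31 Dec 2006: 76 days → £97,500 × 2.8% × 76/365 = £568.4384
Total = £1,379.0240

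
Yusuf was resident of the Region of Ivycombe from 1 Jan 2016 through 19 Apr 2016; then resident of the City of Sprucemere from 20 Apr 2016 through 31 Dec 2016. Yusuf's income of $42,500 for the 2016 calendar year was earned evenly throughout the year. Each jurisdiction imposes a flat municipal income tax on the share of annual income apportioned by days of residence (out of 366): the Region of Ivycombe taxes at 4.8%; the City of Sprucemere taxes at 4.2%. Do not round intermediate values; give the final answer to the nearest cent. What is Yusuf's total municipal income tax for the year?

The Region of Ivycombe, 1 Jan – 19 Apr 2016: 110 days → $42,500 × 4.8% × 110/366 = $613.1148
The City of Sprucemere, 20 Apr – 31 Dec 2016: 256 days → $42,500 × 4.2% × 256/366 = $1,248.5246
Total = $1,861.6393

$1,861.64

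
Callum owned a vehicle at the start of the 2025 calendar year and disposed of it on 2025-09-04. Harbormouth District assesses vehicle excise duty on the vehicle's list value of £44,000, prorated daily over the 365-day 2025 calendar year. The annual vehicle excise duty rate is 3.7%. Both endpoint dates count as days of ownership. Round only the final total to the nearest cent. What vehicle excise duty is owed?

Days held (2025-01-01 to 2025-09-04): 247 out of 365
Tax = £44,000 × 3.7% × 247/365 = £1,101.6877

£1,101.69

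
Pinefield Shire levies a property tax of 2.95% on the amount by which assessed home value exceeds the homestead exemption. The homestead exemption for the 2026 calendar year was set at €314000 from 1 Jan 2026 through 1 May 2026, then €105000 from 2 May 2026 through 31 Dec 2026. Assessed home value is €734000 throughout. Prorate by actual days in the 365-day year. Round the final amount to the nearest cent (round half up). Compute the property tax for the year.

€16511.59

1 Jan – 1 May 2026: 121 days, exemption €314000 → (€734000 − €314000) × 2.95% × 121/365 = €4107.3699
2 May – 31 Dec 2026: 244 days, exemption €105000 → (€734000 − €105000) × 2.95% × 244/365 = €12404.2247
Total = €16511.5945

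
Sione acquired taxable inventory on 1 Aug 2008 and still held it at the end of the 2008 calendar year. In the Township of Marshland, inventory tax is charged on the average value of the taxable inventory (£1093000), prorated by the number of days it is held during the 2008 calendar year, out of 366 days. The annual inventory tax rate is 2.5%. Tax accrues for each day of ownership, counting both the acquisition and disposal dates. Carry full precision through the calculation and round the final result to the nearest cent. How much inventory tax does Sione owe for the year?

£11422.75

Days held (1 Aug – 31 Dec 2008): 153 out of 366
Tax = £1093000 × 2.5% × 153/366 = £11422.7459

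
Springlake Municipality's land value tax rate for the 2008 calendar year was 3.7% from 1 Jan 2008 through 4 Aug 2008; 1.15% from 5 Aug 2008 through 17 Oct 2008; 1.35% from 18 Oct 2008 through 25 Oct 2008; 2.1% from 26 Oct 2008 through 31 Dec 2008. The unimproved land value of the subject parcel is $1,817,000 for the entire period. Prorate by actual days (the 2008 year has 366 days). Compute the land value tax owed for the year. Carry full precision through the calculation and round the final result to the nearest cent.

1 Jan – 4 Aug 2008: 217 days at 3.7% → $1,817,000 × 3.7% × 217/366 = $39,859.8169
5 Aug – 17 Oct 2008: 74 days at 1.15% → $1,817,000 × 1.15% × 74/366 = $4,224.7732
18 Oct – 25 Oct 2008: 8 days at 1.35% → $1,817,000 × 1.35% × 8/366 = $536.1639
26 Oct – 31 Dec 2008: 67 days at 2.1% → $1,817,000 × 2.1% × 67/366 = $6,985.0246
Total = $51,605.7787

$51,605.78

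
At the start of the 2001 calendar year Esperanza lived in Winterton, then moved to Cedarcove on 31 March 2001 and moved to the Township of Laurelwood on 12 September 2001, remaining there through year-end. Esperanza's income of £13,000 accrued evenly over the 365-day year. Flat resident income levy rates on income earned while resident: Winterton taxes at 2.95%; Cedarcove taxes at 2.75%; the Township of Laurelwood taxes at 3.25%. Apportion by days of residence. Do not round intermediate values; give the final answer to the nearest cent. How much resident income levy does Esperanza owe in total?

Winterton, 1 January – 30 March 2001: 89 days → £13,000 × 2.95% × 89/365 = £93.5110
Cedarcove, 31 March – 11 September 2001: 165 days → £13,000 × 2.75% × 165/365 = £161.6096
The Township of Laurelwood, 12 September – 31 December 2001: 111 days → £13,000 × 3.25% × 111/365 = £128.4863
Total = £383.6068

£383.61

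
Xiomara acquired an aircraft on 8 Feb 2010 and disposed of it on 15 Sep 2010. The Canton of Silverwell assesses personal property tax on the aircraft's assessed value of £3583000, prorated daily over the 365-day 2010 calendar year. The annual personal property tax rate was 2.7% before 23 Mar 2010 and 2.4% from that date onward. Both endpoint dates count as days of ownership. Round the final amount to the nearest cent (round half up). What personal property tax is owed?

8 Feb – 22 Mar 2010: 43 days at 2.7% → £3583000 × 2.7% × 43/365 = £11396.8849
23 Mar – 15 Sep 2010: 177 days at 2.4% → £3583000 × 2.4% × 177/365 = £41700.2301
Total = £53097.1151

£53097.12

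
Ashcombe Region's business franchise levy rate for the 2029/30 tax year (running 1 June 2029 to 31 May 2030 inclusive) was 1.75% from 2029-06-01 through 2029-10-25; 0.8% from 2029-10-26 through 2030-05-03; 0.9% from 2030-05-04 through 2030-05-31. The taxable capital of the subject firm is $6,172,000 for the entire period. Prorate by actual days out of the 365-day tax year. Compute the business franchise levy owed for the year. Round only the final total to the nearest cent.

$73,463.71

2029-06-01 to 2029-10-25: 147 days at 1.75% → $6,172,000 × 1.75% × 147/365 = $43,499.9178
2029-10-26 to 2030-05-03: 190 days at 0.8% → $6,172,000 × 0.8% × 190/365 = $25,702.5753
2030-05-04 to 2030-05-31: 28 days at 0.9% → $6,172,000 × 0.9% × 28/365 = $4,261.2164
Total = $73,463.7096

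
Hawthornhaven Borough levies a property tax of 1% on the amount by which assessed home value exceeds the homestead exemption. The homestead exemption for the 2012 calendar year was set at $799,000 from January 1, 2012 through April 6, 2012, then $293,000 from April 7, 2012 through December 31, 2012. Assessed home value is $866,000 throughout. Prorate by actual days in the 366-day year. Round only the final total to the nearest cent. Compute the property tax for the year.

$4,388.96

January 1 – April 6, 2012: 97 days, exemption $799,000 → ($866,000 − $799,000) × 1% × 97/366 = $177.5683
April 7 – December 31, 2012: 269 days, exemption $293,000 → ($866,000 − $293,000) × 1% × 269/366 = $4,211.3934
Total = $4,388.9617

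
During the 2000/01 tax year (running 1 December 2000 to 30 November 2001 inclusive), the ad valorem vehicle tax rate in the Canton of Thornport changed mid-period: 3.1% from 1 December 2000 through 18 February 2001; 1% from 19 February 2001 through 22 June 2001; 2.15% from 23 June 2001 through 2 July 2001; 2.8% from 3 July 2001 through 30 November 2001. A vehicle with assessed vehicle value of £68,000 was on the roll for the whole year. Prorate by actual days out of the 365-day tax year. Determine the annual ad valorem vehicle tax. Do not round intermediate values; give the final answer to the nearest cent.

£1,520.78

1 December 2000 – 18 February 2001: 80 days at 3.1% → £68,000 × 3.1% × 80/365 = £462.0274
19 February – 22 June 2001: 124 days at 1% → £68,000 × 1% × 124/365 = £231.0137
23 June – 2 July 2001: 10 days at 2.15% → £68,000 × 2.15% × 10/365 = £40.0548
3 July – 30 November 2001: 151 days at 2.8% → £68,000 × 2.8% × 151/365 = £787.6822
Total = £1,520.7781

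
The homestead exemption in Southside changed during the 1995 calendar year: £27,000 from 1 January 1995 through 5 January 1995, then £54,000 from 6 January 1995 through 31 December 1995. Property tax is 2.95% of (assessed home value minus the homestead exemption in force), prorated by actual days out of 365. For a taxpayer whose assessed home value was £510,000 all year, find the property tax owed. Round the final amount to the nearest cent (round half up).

£13,462.91

1 January – 5 January 1995: 5 days, exemption £27,000 → (£510,000 − £27,000) × 2.95% × 5/365 = £195.1849
6 January – 31 December 1995: 360 days, exemption £54,000 → (£510,000 − £54,000) × 2.95% × 360/365 = £13,267.7260
Total = £13,462.9110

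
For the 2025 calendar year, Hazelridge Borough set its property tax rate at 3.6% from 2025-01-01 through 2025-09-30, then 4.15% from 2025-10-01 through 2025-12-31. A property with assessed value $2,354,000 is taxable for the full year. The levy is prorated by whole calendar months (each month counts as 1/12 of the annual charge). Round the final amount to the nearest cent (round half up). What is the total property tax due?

$87,980.75

2025-01-01 to 2025-09-30: 9 months at 3.6% → $2,354,000 × 3.6% × 9/12 = $63,558.0000
2025-10-01 to 2025-12-31: 3 months at 4.15% → $2,354,000 × 4.15% × 3/12 = $24,422.7500
Total = $87,980.7500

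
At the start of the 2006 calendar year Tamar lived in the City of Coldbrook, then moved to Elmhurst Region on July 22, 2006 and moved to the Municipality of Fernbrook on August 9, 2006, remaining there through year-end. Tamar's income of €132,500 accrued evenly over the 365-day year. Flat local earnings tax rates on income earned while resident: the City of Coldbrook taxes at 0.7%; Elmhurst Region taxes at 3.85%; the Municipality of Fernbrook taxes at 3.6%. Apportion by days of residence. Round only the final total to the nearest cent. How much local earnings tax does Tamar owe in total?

The City of Coldbrook, January 1 – July 21, 2006: 202 days → €132,500 × 0.7% × 202/365 = €513.3014
Elmhurst Region, July 22 – August 8, 2006: 18 days → €132,500 × 3.85% × 18/365 = €251.5685
The Municipality of Fernbrook, August 9 – December 31, 2006: 145 days → €132,500 × 3.6% × 145/365 = €1,894.9315
Total = €2,659.8014

€2,659.80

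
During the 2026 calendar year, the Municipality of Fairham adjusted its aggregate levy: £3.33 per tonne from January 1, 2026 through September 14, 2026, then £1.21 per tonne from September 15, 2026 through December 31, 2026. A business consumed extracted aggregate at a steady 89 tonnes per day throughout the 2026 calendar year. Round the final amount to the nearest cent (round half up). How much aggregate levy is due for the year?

£87,797.61

January 1 – September 14, 2026: 257 days × 89 tonnes/day = 22,873 tonnes at £3.33/tonne → £76,167.09
September 15 – December 31, 2026: 108 days × 89 tonnes/day = 9,612 tonnes at £1.21/tonne → £11,630.52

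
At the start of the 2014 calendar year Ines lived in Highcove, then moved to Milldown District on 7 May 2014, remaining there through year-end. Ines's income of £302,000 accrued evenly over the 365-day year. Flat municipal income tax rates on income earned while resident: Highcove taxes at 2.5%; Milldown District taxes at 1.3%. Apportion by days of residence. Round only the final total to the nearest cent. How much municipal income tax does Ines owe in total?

Highcove, 1 January – 6 May 2014: 126 days → £302,000 × 2.5% × 126/365 = £2,606.3014
Milldown District, 7 May – 31 December 2014: 239 days → £302,000 × 1.3% × 239/365 = £2,570.7233
Total = £5,177.0247

£5,177.02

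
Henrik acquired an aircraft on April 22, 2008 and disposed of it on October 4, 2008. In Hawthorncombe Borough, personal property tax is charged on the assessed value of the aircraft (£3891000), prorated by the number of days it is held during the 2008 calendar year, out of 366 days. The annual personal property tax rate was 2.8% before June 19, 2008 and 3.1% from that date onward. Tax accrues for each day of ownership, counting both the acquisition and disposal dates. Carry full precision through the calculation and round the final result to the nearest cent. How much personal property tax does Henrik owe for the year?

April 22 – June 18, 2008: 58 days at 2.8% → £3891000 × 2.8% × 58/366 = £17264.9836
June 19 – October 4, 2008: 108 days at 3.1% → £3891000 × 3.1% × 108/366 = £35593.0820
Total = £52858.0656

£52858.07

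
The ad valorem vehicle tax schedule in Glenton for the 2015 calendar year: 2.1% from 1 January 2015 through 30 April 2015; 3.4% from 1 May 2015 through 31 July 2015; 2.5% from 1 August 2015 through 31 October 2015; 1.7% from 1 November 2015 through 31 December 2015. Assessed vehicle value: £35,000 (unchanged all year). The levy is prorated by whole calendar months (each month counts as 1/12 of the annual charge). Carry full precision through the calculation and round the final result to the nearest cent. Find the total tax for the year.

£860.42

1 January – 30 April 2015: 4 months at 2.1% → £35,000 × 2.1% × 4/12 = £245.0000
1 May – 31 July 2015: 3 months at 3.4% → £35,000 × 3.4% × 3/12 = £297.5000
1 August – 31 October 2015: 3 months at 2.5% → £35,000 × 2.5% × 3/12 = £218.7500
1 November – 31 December 2015: 2 months at 1.7% → £35,000 × 1.7% × 2/12 = £99.1667
Total = £860.4167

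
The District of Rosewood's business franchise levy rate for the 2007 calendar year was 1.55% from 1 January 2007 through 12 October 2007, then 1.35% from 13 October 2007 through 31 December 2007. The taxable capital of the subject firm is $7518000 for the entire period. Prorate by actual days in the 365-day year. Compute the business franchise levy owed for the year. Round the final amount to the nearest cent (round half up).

1 January – 12 October 2007: 285 days at 1.55% → $7518000 × 1.55% × 285/365 = $90988.3973
13 October – 31 December 2007: 80 days at 1.35% → $7518000 × 1.35% × 80/365 = $22245.0411
Total = $113233.4384

$113233.44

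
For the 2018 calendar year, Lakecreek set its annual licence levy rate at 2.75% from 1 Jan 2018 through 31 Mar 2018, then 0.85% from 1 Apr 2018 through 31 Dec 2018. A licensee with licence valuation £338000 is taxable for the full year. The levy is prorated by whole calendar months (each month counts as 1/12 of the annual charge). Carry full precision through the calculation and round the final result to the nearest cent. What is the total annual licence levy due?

1 Jan – 31 Mar 2018: 3 months at 2.75% → £338000 × 2.75% × 3/12 = £2323.7500
1 Apr – 31 Dec 2018: 9 months at 0.85% → £338000 × 0.85% × 9/12 = £2154.7500
Total = £4478.5000

£4478.50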